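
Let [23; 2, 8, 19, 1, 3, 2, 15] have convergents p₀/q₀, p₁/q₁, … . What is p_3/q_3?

Using pₖ = aₖpₖ₋₁ + pₖ₋₂, qₖ = aₖqₖ₋₁ + qₖ₋₂ (with p₋₁=1, p₋₂=0, q₋₁=0, q₋₂=1):
  k=0: a=23, p=23, q=1
  k=1: a=2, p=47, q=2
  k=2: a=8, p=399, q=17
  k=3: a=19, p=7628, q=325

7628/325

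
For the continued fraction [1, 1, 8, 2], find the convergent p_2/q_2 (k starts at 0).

Using pₖ = aₖpₖ₋₁ + pₖ₋₂, qₖ = aₖqₖ₋₁ + qₖ₋₂ (with p₋₁=1, p₋₂=0, q₋₁=0, q₋₂=1):
  k=0: a=1, p=1, q=1
  k=1: a=1, p=2, q=1
  k=2: a=8, p=17, q=9

17/9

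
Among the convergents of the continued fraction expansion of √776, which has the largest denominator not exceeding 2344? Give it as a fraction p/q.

65157/2339

√776 = [27; 1, 5, 1, 54, …] (period length 4).
Convergents:
  p_0/q_0 = 27/1
  p_1/q_1 = 28/1
  p_2/q_2 = 167/6
  p_3/q_3 = 195/7
  p_4/q_4 = 10697/384
  p_5/q_5 = 10892/391
  p_6/q_6 = 65157/2339
  p_7/q_7 = 76049/2730
q_6 = 2339 ≤ 2344 < 2730 = q_7, so the answer is 65157/2339.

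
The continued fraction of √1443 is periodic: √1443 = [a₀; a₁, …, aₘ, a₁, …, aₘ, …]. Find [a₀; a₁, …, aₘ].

[37; 1, 74]

a₀ = ⌊√1443⌋ = 37.
With m₀=0, d₀=1 and mₖ₊₁ = dₖaₖ − mₖ, dₖ₊₁ = (n − mₖ₊₁²)/dₖ, aₖ₊₁ = ⌊(a₀+mₖ₊₁)/dₖ₊₁⌋:
  k=1: m=37, d=74, a=1
  k=2: m=37, d=1, a=74
d=1 and a=2a₀=74 at k=2, so the next step gives (m, d) = (37, 74) again — its k=1 value — and the period has length 2.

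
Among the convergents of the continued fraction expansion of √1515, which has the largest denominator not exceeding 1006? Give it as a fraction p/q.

38923/1000

√1515 = [38; 1, 11, 1, 76, …] (period length 4).
Convergents:
  p_0/q_0 = 38/1
  p_1/q_1 = 39/1
  p_2/q_2 = 467/12
  p_3/q_3 = 506/13
  p_4/q_4 = 38923/1000
  p_5/q_5 = 39429/1013
q_4 = 1000 ≤ 1006 < 1013 = q_5, so the answer is 38923/1000.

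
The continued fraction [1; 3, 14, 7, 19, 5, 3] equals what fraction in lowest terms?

Using pₖ = aₖpₖ₋₁ + pₖ₋₂ and qₖ = aₖqₖ₋₁ + qₖ₋₂:
  k=0: a=1, p=1, q=1
  k=1: a=3, p=4, q=3
  k=2: a=14, p=57, q=43
  k=3: a=7, p=403, q=304
  k=4: a=19, p=7714, q=5819
  k=5: a=5, p=38973, q=29399
  k=6: a=3, p=124633, q=94016

124633/94016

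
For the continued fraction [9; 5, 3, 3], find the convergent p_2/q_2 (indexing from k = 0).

Using pₖ = aₖpₖ₋₁ + pₖ₋₂, qₖ = aₖqₖ₋₁ + qₖ₋₂ (with p₋₁=1, p₋₂=0, q₋₁=0, q₋₂=1):
  k=0: a=9, p=9, q=1
  k=1: a=5, p=46, q=5
  k=2: a=3, p=147, q=16

147/16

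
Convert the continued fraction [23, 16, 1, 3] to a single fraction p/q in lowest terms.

Using pₖ = aₖpₖ₋₁ + pₖ₋₂ and qₖ = aₖqₖ₋₁ + qₖ₋₂:
  k=0: a=23, p=23, q=1
  k=1: a=16, p=369, q=16
  k=2: a=1, p=392, q=17
  k=3: a=3, p=1545, q=67

1545/67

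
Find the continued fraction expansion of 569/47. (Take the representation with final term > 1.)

[12; 9, 2, 2]

569 = 12*47 + 5
47 = 9*5 + 2
5 = 2*2 + 1
2 = 2*1 + 0  (stop)
So 569/47 = [12; 9, 2, 2].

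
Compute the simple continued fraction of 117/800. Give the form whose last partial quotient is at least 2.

117 = 0*800 + 117
800 = 6*117 + 98
117 = 1*98 + 19
98 = 5*19 + 3
19 = 6*3 + 1
3 = 3*1 + 0  (stop)
So 117/800 = [0; 6, 1, 5, 6, 3].

[0; 6, 1, 5, 6, 3]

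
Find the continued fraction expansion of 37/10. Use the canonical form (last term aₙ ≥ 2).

37 = 3*10 + 7
10 = 1*7 + 3
7 = 2*3 + 1
3 = 3*1 + 0  (stop)
So 37/10 = [3; 1, 2, 3].

[3; 1, 2, 3]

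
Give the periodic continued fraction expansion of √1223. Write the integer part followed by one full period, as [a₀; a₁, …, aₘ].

a₀ = ⌊√1223⌋ = 34.
With m₀=0, d₀=1 and mₖ₊₁ = dₖaₖ − mₖ, dₖ₊₁ = (n − mₖ₊₁²)/dₖ, aₖ₊₁ = ⌊(a₀+mₖ₊₁)/dₖ₊₁⌋:
  k=1: m=34, d=67, a=1
  k=2: m=33, d=2, a=33
  k=3: m=33, d=67, a=1
  k=4: m=34, d=1, a=68
d=1 and a=2a₀=68 at k=4, so the next step gives (m, d) = (34, 67) again — its k=1 value — and the period has length 4.

[34; 1, 33, 1, 68]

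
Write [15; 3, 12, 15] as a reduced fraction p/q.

8551/558

Using pₖ = aₖpₖ₋₁ + pₖ₋₂ and qₖ = aₖqₖ₋₁ + qₖ₋₂:
  k=0: a=15, p=15, q=1
  k=1: a=3, p=46, q=3
  k=2: a=12, p=567, q=37
  k=3: a=15, p=8551, q=558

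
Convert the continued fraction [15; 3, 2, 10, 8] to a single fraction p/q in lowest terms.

Using pₖ = aₖpₖ₋₁ + pₖ₋₂ and qₖ = aₖqₖ₋₁ + qₖ₋₂:
  k=0: a=15, p=15, q=1
  k=1: a=3, p=46, q=3
  k=2: a=2, p=107, q=7
  k=3: a=10, p=1116, q=73
  k=4: a=8, p=9035, q=591

9035/591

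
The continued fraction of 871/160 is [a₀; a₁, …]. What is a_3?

1

871 = 5·160 + 71   →  a_0 = 5
160 = 2·71 + 18   →  a_1 = 2
71 = 3·18 + 17   →  a_2 = 3
18 = 1·17 + 1   →  a_3 = 1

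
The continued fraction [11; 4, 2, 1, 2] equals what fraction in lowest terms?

Using pₖ = aₖpₖ₋₁ + pₖ₋₂ and qₖ = aₖqₖ₋₁ + qₖ₋₂:
  k=0: a=11, p=11, q=1
  k=1: a=4, p=45, q=4
  k=2: a=2, p=101, q=9
  k=3: a=1, p=146, q=13
  k=4: a=2, p=393, q=35

393/35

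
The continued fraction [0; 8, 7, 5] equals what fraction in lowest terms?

Fold from the inside: start with 5/1.
  7 + 1/5 = 36/5
  8 + 5/36 = 293/36
  0 + 36/293 = 36/293

36/293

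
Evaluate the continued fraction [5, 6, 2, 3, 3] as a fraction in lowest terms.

Using pₖ = aₖpₖ₋₁ + pₖ₋₂ and qₖ = aₖqₖ₋₁ + qₖ₋₂:
  k=0: a=5, p=5, q=1
  k=1: a=6, p=31, q=6
  k=2: a=2, p=67, q=13
  k=3: a=3, p=232, q=45
  k=4: a=3, p=763, q=148

763/148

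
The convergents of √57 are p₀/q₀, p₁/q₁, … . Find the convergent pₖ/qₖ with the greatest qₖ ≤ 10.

√57 = [7; 1, 1, 4, 1, 1, 14, …] (period length 6).
Convergents:
  p_0/q_0 = 7/1
  p_1/q_1 = 8/1
  p_2/q_2 = 15/2
  p_3/q_3 = 68/9
  p_4/q_4 = 83/11
q_3 = 9 ≤ 10 < 11 = q_4, so the answer is 68/9.

68/9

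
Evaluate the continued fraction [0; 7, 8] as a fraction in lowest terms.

8/57

Using pₖ = aₖpₖ₋₁ + pₖ₋₂ and qₖ = aₖqₖ₋₁ + qₖ₋₂:
  k=0: a=0, p=0, q=1
  k=1: a=7, p=1, q=7
  k=2: a=8, p=8, q=57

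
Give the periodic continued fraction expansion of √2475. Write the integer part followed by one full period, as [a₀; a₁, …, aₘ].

[49; 1, 2, 1, 98]

a₀ = ⌊√2475⌋ = 49.
With m₀=0, d₀=1 and mₖ₊₁ = dₖaₖ − mₖ, dₖ₊₁ = (n − mₖ₊₁²)/dₖ, aₖ₊₁ = ⌊(a₀+mₖ₊₁)/dₖ₊₁⌋:
  k=1: m=49, d=74, a=1
  k=2: m=25, d=25, a=2
  k=3: m=25, d=74, a=1
  k=4: m=49, d=1, a=98
d=1 and a=2a₀=98 at k=4, so the next step gives (m, d) = (49, 74) again — its k=1 value — and the period has length 4.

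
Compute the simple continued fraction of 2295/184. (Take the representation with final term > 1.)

[12; 2, 8, 1, 2, 3]

2295 = 12×184 + 87
184 = 2×87 + 10
87 = 8×10 + 7
10 = 1×7 + 3
7 = 2×3 + 1
3 = 3×1 + 0  (stop)
So 2295/184 = [12; 2, 8, 1, 2, 3].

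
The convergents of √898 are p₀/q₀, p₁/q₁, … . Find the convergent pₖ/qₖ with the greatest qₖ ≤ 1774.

√898 = [29; 1, 28, 1, 58, …] (period length 4).
Convergents:
  p_0/q_0 = 29/1
  p_1/q_1 = 30/1
  p_2/q_2 = 869/29
  p_3/q_3 = 899/30
  p_4/q_4 = 53011/1769
  p_5/q_5 = 53910/1799
q_4 = 1769 ≤ 1774 < 1799 = q_5, so the answer is 53011/1769.

53011/1769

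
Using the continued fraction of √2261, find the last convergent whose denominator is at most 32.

√2261 = [47; 1, 1, 4, 1, 1, 94, …] (period length 6).
Convergents:
  p_0/q_0 = 47/1
  p_1/q_1 = 48/1
  p_2/q_2 = 95/2
  p_3/q_3 = 428/9
  p_4/q_4 = 523/11
  p_5/q_5 = 951/20
  p_6/q_6 = 89917/1891
q_5 = 20 ≤ 32 < 1891 = q_6, so the answer is 951/20.

951/20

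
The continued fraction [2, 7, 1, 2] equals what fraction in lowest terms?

49/23

Using pₖ = aₖpₖ₋₁ + pₖ₋₂ and qₖ = aₖqₖ₋₁ + qₖ₋₂:
  k=0: a=2, p=2, q=1
  k=1: a=7, p=15, q=7
  k=2: a=1, p=17, q=8
  k=3: a=2, p=49, q=23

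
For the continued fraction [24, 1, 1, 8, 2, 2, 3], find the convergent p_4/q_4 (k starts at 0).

Using pₖ = aₖpₖ₋₁ + pₖ₋₂, qₖ = aₖqₖ₋₁ + qₖ₋₂ (with p₋₁=1, p₋₂=0, q₋₁=0, q₋₂=1):
  k=0: a=24, p=24, q=1
  k=1: a=1, p=25, q=1
  k=2: a=1, p=49, q=2
  k=3: a=8, p=417, q=17
  k=4: a=2, p=883, q=36

883/36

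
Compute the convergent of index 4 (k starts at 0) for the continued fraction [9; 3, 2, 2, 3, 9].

Using pₖ = aₖpₖ₋₁ + pₖ₋₂, qₖ = aₖqₖ₋₁ + qₖ₋₂ (with p₋₁=1, p₋₂=0, q₋₁=0, q₋₂=1):
  k=0: a=9, p=9, q=1
  k=1: a=3, p=28, q=3
  k=2: a=2, p=65, q=7
  k=3: a=2, p=158, q=17
  k=4: a=3, p=539, q=58

539/58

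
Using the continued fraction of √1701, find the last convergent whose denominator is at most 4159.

√1701 = [41; 4, 8, 1, 10, 1, 8, 4, 82, …] (period length 8).
Convergents:
  p_0/q_0 = 41/1
  p_1/q_1 = 165/4
  p_2/q_2 = 1361/33
  p_3/q_3 = 1526/37
  p_4/q_4 = 16621/403
  p_5/q_5 = 18147/440
  p_6/q_6 = 161797/3923
  p_7/q_7 = 665335/16132
q_6 = 3923 ≤ 4159 < 16132 = q_7, so the answer is 161797/3923.

161797/3923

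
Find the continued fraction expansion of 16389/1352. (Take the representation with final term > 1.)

[12; 8, 5, 6, 2, 2]

16389 = 12×1352 + 165
1352 = 8×165 + 32
165 = 5×32 + 5
32 = 6×5 + 2
5 = 2×2 + 1
2 = 2×1 + 0  (stop)
So 16389/1352 = [12; 8, 5, 6, 2, 2].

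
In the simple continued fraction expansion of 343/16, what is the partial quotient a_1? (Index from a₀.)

343 = 21·16 + 7   →  a_0 = 21
16 = 2·7 + 2   →  a_1 = 2

2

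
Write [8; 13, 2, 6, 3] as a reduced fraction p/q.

Fold from the inside: start with 3/1.
  6 + 1/3 = 19/3
  2 + 3/19 = 41/19
  13 + 19/41 = 552/41
  8 + 41/552 = 4457/552

4457/552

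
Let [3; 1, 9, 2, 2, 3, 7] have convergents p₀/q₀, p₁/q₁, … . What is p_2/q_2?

39/10

Using pₖ = aₖpₖ₋₁ + pₖ₋₂, qₖ = aₖqₖ₋₁ + qₖ₋₂ (with p₋₁=1, p₋₂=0, q₋₁=0, q₋₂=1):
  k=0: a=3, p=3, q=1
  k=1: a=1, p=4, q=1
  k=2: a=9, p=39, q=10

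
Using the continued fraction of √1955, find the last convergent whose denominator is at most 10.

√1955 = [44; 4, 1, 1, 1, 4, 88, …] (period length 6).
Convergents:
  p_0/q_0 = 44/1
  p_1/q_1 = 177/4
  p_2/q_2 = 221/5
  p_3/q_3 = 398/9
  p_4/q_4 = 619/14
q_3 = 9 ≤ 10 < 14 = q_4, so the answer is 398/9.

398/9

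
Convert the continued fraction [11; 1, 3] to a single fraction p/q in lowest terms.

47/4

Fold from the inside: start with 3/1.
  1 + 1/3 = 4/3
  11 + 3/4 = 47/4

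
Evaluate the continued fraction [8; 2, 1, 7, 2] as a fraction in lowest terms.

409/49

Fold from the inside: start with 2/1.
  7 + 1/2 = 15/2
  1 + 2/15 = 17/15
  2 + 15/17 = 49/17
  8 + 17/49 = 409/49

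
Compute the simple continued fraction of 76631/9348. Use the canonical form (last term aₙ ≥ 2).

[8; 5, 16, 2, 1, 8, 1, 3]

76631 = 8×9348 + 1847
9348 = 5×1847 + 113
1847 = 16×113 + 39
113 = 2×39 + 35
39 = 1×35 + 4
35 = 8×4 + 3
4 = 1×3 + 1
3 = 3×1 + 0  (stop)
So 76631/9348 = [8; 5, 16, 2, 1, 8, 1, 3].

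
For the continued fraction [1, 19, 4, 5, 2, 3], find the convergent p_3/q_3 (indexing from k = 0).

Using pₖ = aₖpₖ₋₁ + pₖ₋₂, qₖ = aₖqₖ₋₁ + qₖ₋₂ (with p₋₁=1, p₋₂=0, q₋₁=0, q₋₂=1):
  k=0: a=1, p=1, q=1
  k=1: a=19, p=20, q=19
  k=2: a=4, p=81, q=77
  k=3: a=5, p=425, q=404

425/404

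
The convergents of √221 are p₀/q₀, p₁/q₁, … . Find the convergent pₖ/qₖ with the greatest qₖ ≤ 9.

104/7

√221 = [14; 1, 6, 2, 6, 1, 28, …] (period length 6).
Convergents:
  p_0/q_0 = 14/1
  p_1/q_1 = 15/1
  p_2/q_2 = 104/7
  p_3/q_3 = 223/15
q_2 = 7 ≤ 9 < 15 = q_3, so the answer is 104/7.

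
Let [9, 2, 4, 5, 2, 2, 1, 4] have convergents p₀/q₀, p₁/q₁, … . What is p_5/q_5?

Using pₖ = aₖpₖ₋₁ + pₖ₋₂, qₖ = aₖqₖ₋₁ + qₖ₋₂ (with p₋₁=1, p₋₂=0, q₋₁=0, q₋₂=1):
  k=0: a=9, p=9, q=1
  k=1: a=2, p=19, q=2
  k=2: a=4, p=85, q=9
  k=3: a=5, p=444, q=47
  k=4: a=2, p=973, q=103
  k=5: a=2, p=2390, q=253

2390/253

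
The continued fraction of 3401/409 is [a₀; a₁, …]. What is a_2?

5

3401 = 8·409 + 129   →  a_0 = 8
409 = 3·129 + 22   →  a_1 = 3
129 = 5·22 + 19   →  a_2 = 5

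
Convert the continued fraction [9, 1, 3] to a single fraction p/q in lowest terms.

Fold from the inside: start with 3/1.
  1 + 1/3 = 4/3
  9 + 3/4 = 39/4

39/4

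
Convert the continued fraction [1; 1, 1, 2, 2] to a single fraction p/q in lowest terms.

Using pₖ = aₖpₖ₋₁ + pₖ₋₂ and qₖ = aₖqₖ₋₁ + qₖ₋₂:
  k=0: a=1, p=1, q=1
  k=1: a=1, p=2, q=1
  k=2: a=1, p=3, q=2
  k=3: a=2, p=8, q=5
  k=4: a=2, p=19, q=12

19/12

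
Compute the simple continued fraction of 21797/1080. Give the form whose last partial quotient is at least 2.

[20; 5, 2, 13, 1, 1, 3]

21797 = 20*1080 + 197
1080 = 5*197 + 95
197 = 2*95 + 7
95 = 13*7 + 4
7 = 1*4 + 3
4 = 1*3 + 1
3 = 3*1 + 0  (stop)
So 21797/1080 = [20; 5, 2, 13, 1, 1, 3].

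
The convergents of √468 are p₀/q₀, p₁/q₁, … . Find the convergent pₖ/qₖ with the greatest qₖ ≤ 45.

649/30

√468 = [21; 1, 1, 1, 2, 1, 1, 1, 42, …] (period length 8).
Convergents:
  p_0/q_0 = 21/1
  p_1/q_1 = 22/1
  p_2/q_2 = 43/2
  p_3/q_3 = 65/3
  p_4/q_4 = 173/8
  p_5/q_5 = 238/11
  p_6/q_6 = 411/19
  p_7/q_7 = 649/30
  p_8/q_8 = 27669/1279
q_7 = 30 ≤ 45 < 1279 = q_8, so the answer is 649/30.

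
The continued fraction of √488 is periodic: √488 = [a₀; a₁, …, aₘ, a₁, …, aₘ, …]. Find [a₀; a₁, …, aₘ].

[22; 11, 44]

a₀ = ⌊√488⌋ = 22.
With m₀=0, d₀=1 and mₖ₊₁ = dₖaₖ − mₖ, dₖ₊₁ = (n − mₖ₊₁²)/dₖ, aₖ₊₁ = ⌊(a₀+mₖ₊₁)/dₖ₊₁⌋:
  k=1: m=22, d=4, a=11
  k=2: m=22, d=1, a=44
d=1 and a=2a₀=44 at k=2, so the next step gives (m, d) = (22, 4) again — its k=1 value — and the period has length 2.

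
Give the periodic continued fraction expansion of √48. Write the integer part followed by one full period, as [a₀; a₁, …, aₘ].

a₀ = ⌊√48⌋ = 6.

[6; 1, 12]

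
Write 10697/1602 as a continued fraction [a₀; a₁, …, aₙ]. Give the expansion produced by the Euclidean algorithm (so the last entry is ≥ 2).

[6; 1, 2, 10, 7, 3, 2]

10697 = 6·1602 + 1085
1602 = 1·1085 + 517
1085 = 2·517 + 51
517 = 10·51 + 7
51 = 7·7 + 2
7 = 3·2 + 1
2 = 2·1 + 0  (stop)
So 10697/1602 = [6; 1, 2, 10, 7, 3, 2].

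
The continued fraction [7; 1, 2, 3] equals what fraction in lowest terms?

77/10

Fold from the inside: start with 3/1.
  2 + 1/3 = 7/3
  1 + 3/7 = 10/7
  7 + 7/10 = 77/10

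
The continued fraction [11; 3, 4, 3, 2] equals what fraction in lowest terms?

Using pₖ = aₖpₖ₋₁ + pₖ₋₂ and qₖ = aₖqₖ₋₁ + qₖ₋₂:
  k=0: a=11, p=11, q=1
  k=1: a=3, p=34, q=3
  k=2: a=4, p=147, q=13
  k=3: a=3, p=475, q=42
  k=4: a=2, p=1097, q=97

1097/97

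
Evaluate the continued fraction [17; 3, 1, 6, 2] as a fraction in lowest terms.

Fold from the inside: start with 2/1.
  6 + 1/2 = 13/2
  1 + 2/13 = 15/13
  3 + 13/15 = 58/15
  17 + 15/58 = 1001/58

1001/58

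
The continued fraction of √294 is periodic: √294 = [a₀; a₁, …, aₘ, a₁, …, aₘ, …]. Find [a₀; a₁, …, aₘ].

a₀ = ⌊√294⌋ = 17.
With m₀=0, d₀=1 and mₖ₊₁ = dₖaₖ − mₖ, dₖ₊₁ = (n − mₖ₊₁²)/dₖ, aₖ₊₁ = ⌊(a₀+mₖ₊₁)/dₖ₊₁⌋:
  k=1: m=17, d=5, a=6
  k=2: m=13, d=25, a=1
  k=3: m=12, d=6, a=4
  k=4: m=12, d=25, a=1
  k=5: m=13, d=5, a=6
  k=6: m=17, d=1, a=34
d=1 and a=2a₀=34 at k=6, so the next step gives (m, d) = (17, 5) again — its k=1 value — and the period has length 6.

[17; 6, 1, 4, 1, 6, 34]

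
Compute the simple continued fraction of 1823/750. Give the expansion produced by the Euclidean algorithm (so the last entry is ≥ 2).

1823 = 2·750 + 323
750 = 2·323 + 104
323 = 3·104 + 11
104 = 9·11 + 5
11 = 2·5 + 1
5 = 5·1 + 0  (stop)
So 1823/750 = [2; 2, 3, 9, 2, 5].

[2; 2, 3, 9, 2, 5]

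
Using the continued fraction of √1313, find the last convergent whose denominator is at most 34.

√1313 = [36; 4, 4, 72, …] (period length 3).
Convergents:
  p_0/q_0 = 36/1
  p_1/q_1 = 145/4
  p_2/q_2 = 616/17
  p_3/q_3 = 44497/1228
q_2 = 17 ≤ 34 < 1228 = q_3, so the answer is 616/17.

616/17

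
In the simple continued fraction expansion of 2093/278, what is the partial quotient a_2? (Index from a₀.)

2093 = 7·278 + 147   →  a_0 = 7
278 = 1·147 + 131   →  a_1 = 1
147 = 1·131 + 16   →  a_2 = 1

1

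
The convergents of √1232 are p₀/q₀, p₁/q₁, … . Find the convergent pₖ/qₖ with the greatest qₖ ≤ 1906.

√1232 = [35; 10, 70, …] (period length 2).
Convergents:
  p_0/q_0 = 35/1
  p_1/q_1 = 351/10
  p_2/q_2 = 24605/701
  p_3/q_3 = 246401/7020
q_2 = 701 ≤ 1906 < 7020 = q_3, so the answer is 24605/701.

24605/701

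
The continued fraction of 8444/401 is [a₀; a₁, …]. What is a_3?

3

8444 = 21·401 + 23   →  a_0 = 21
401 = 17·23 + 10   →  a_1 = 17
23 = 2·10 + 3   →  a_2 = 2
10 = 3·3 + 1   →  a_3 = 3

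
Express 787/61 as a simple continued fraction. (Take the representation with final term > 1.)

[12; 1, 9, 6]

787 = 12·61 + 55
61 = 1·55 + 6
55 = 9·6 + 1
6 = 6·1 + 0  (stop)
So 787/61 = [12; 1, 9, 6].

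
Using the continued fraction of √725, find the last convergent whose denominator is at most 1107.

√725 = [26; 1, 12, 2, 12, 1, 52, …] (period length 6).
Convergents:
  p_0/q_0 = 26/1
  p_1/q_1 = 27/1
  p_2/q_2 = 350/13
  p_3/q_3 = 727/27
  p_4/q_4 = 9074/337
  p_5/q_5 = 9801/364
  p_6/q_6 = 518726/19265
q_5 = 364 ≤ 1107 < 19265 = q_6, so the answer is 9801/364.

9801/364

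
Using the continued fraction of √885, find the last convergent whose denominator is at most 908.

21211/713

√885 = [29; 1, 2, 1, 58, …] (period length 4).
Convergents:
  p_0/q_0 = 29/1
  p_1/q_1 = 30/1
  p_2/q_2 = 89/3
  p_3/q_3 = 119/4
  p_4/q_4 = 6991/235
  p_5/q_5 = 7110/239
  p_6/q_6 = 21211/713
  p_7/q_7 = 28321/952
q_6 = 713 ≤ 908 < 952 = q_7, so the answer is 21211/713.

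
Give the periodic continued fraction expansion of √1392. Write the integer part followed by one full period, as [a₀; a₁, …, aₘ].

a₀ = ⌊√1392⌋ = 37.
With m₀=0, d₀=1 and mₖ₊₁ = dₖaₖ − mₖ, dₖ₊₁ = (n − mₖ₊₁²)/dₖ, aₖ₊₁ = ⌊(a₀+mₖ₊₁)/dₖ₊₁⌋:
  k=1: m=37, d=23, a=3
  k=2: m=32, d=16, a=4
  k=3: m=32, d=23, a=3
  k=4: m=37, d=1, a=74
d=1 and a=2a₀=74 at k=4, so the next step gives (m, d) = (37, 23) again — its k=1 value — and the period has length 4.

[37; 3, 4, 3, 74]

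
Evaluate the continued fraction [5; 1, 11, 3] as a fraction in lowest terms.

219/37

Fold from the inside: start with 3/1.
  11 + 1/3 = 34/3
  1 + 3/34 = 37/34
  5 + 34/37 = 219/37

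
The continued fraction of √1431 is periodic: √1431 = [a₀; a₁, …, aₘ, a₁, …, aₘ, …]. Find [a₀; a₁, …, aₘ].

[37; 1, 4, 1, 4, 1, 74]

a₀ = ⌊√1431⌋ = 37.
With m₀=0, d₀=1 and mₖ₊₁ = dₖaₖ − mₖ, dₖ₊₁ = (n − mₖ₊₁²)/dₖ, aₖ₊₁ = ⌊(a₀+mₖ₊₁)/dₖ₊₁⌋:
  k=1: m=37, d=62, a=1
  k=2: m=25, d=13, a=4
  k=3: m=27, d=54, a=1
  k=4: m=27, d=13, a=4
  k=5: m=25, d=62, a=1
  k=6: m=37, d=1, a=74
d=1 and a=2a₀=74 at k=6, so the next step gives (m, d) = (37, 62) again — its k=1 value — and the period has length 6.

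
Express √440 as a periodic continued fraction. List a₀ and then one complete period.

a₀ = ⌊√440⌋ = 20.
With m₀=0, d₀=1 and mₖ₊₁ = dₖaₖ − mₖ, dₖ₊₁ = (n − mₖ₊₁²)/dₖ, aₖ₊₁ = ⌊(a₀+mₖ₊₁)/dₖ₊₁⌋:
  k=1: m=20, d=40, a=1
  k=2: m=20, d=1, a=40
d=1 and a=2a₀=40 at k=2, so the next step gives (m, d) = (20, 40) again — its k=1 value — and the period has length 2.

[20; 1, 40]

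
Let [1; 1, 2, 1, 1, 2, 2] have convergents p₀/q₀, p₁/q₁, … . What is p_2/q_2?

Using pₖ = aₖpₖ₋₁ + pₖ₋₂, qₖ = aₖqₖ₋₁ + qₖ₋₂ (with p₋₁=1, p₋₂=0, q₋₁=0, q₋₂=1):
  k=0: a=1, p=1, q=1
  k=1: a=1, p=2, q=1
  k=2: a=2, p=5, q=3

5/3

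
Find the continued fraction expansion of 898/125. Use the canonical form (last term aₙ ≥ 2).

898 = 7×125 + 23
125 = 5×23 + 10
23 = 2×10 + 3
10 = 3×3 + 1
3 = 3×1 + 0  (stop)
So 898/125 = [7; 5, 2, 3, 3].

[7; 5, 2, 3, 3]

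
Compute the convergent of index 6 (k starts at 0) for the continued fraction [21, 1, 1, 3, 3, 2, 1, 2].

1639/76

Using pₖ = aₖpₖ₋₁ + pₖ₋₂, qₖ = aₖqₖ₋₁ + qₖ₋₂ (with p₋₁=1, p₋₂=0, q₋₁=0, q₋₂=1):
  k=0: a=21, p=21, q=1
  k=1: a=1, p=22, q=1
  k=2: a=1, p=43, q=2
  k=3: a=3, p=151, q=7
  k=4: a=3, p=496, q=23
  k=5: a=2, p=1143, q=53
  k=6: a=1, p=1639, q=76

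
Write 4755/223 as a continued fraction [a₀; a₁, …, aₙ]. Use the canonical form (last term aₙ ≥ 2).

4755 = 21*223 + 72
223 = 3*72 + 7
72 = 10*7 + 2
7 = 3*2 + 1
2 = 2*1 + 0  (stop)
So 4755/223 = [21; 3, 10, 3, 2].

[21; 3, 10, 3, 2]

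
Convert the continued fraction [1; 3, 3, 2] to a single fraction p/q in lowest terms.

Fold from the inside: start with 2/1.
  3 + 1/2 = 7/2
  3 + 2/7 = 23/7
  1 + 7/23 = 30/23

30/23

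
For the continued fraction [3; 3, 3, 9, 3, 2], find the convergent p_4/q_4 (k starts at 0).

954/289

Using pₖ = aₖpₖ₋₁ + pₖ₋₂, qₖ = aₖqₖ₋₁ + qₖ₋₂ (with p₋₁=1, p₋₂=0, q₋₁=0, q₋₂=1):
  k=0: a=3, p=3, q=1
  k=1: a=3, p=10, q=3
  k=2: a=3, p=33, q=10
  k=3: a=9, p=307, q=93
  k=4: a=3, p=954, q=289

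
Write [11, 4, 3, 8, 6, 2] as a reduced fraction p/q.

Fold from the inside: start with 2/1.
  6 + 1/2 = 13/2
  8 + 2/13 = 106/13
  3 + 13/106 = 331/106
  4 + 106/331 = 1430/331
  11 + 331/1430 = 16061/1430

16061/1430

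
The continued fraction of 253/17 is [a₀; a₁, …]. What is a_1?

1

253 = 14·17 + 15   →  a_0 = 14
17 = 1·15 + 2   →  a_1 = 1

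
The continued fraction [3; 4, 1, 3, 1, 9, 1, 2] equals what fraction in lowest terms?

Fold from the inside: start with 2/1.
  1 + 1/2 = 3/2
  9 + 2/3 = 29/3
  1 + 3/29 = 32/29
  3 + 29/32 = 125/32
  1 + 32/125 = 157/125
  4 + 125/157 = 753/157
  3 + 157/753 = 2416/753

2416/753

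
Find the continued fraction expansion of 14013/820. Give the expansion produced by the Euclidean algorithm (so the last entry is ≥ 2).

[17; 11, 4, 3, 2, 2]

14013 = 17×820 + 73
820 = 11×73 + 17
73 = 4×17 + 5
17 = 3×5 + 2
5 = 2×2 + 1
2 = 2×1 + 0  (stop)
So 14013/820 = [17; 11, 4, 3, 2, 2].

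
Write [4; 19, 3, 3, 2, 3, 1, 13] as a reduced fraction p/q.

109893/27122

Using pₖ = aₖpₖ₋₁ + pₖ₋₂ and qₖ = aₖqₖ₋₁ + qₖ₋₂:
  k=0: a=4, p=4, q=1
  k=1: a=19, p=77, q=19
  k=2: a=3, p=235, q=58
  k=3: a=3, p=782, q=193
  k=4: a=2, p=1799, q=444
  k=5: a=3, p=6179, q=1525
  k=6: a=1, p=7978, q=1969
  k=7: a=13, p=109893, q=27122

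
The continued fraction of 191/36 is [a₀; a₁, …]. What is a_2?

3

191 = 5·36 + 11   →  a_0 = 5
36 = 3·11 + 3   →  a_1 = 3
11 = 3·3 + 2   →  a_2 = 3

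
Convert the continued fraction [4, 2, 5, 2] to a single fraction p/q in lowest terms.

107/24

Using pₖ = aₖpₖ₋₁ + pₖ₋₂ and qₖ = aₖqₖ₋₁ + qₖ₋₂:
  k=0: a=4, p=4, q=1
  k=1: a=2, p=9, q=2
  k=2: a=5, p=49, q=11
  k=3: a=2, p=107, q=24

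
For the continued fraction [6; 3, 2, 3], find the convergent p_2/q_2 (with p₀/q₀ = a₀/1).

Using pₖ = aₖpₖ₋₁ + pₖ₋₂, qₖ = aₖqₖ₋₁ + qₖ₋₂ (with p₋₁=1, p₋₂=0, q₋₁=0, q₋₂=1):
  k=0: a=6, p=6, q=1
  k=1: a=3, p=19, q=3
  k=2: a=2, p=44, q=7

44/7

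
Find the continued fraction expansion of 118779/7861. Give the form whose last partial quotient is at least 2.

118779 = 15·7861 + 864
7861 = 9·864 + 85
864 = 10·85 + 14
85 = 6·14 + 1
14 = 14·1 + 0  (stop)
So 118779/7861 = [15; 9, 10, 6, 14].

[15; 9, 10, 6, 14]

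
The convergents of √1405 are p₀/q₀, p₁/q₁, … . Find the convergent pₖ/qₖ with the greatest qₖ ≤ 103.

2249/60

√1405 = [37; 2, 14, 2, 74, …] (period length 4).
Convergents:
  p_0/q_0 = 37/1
  p_1/q_1 = 75/2
  p_2/q_2 = 1087/29
  p_3/q_3 = 2249/60
  p_4/q_4 = 167513/4469
q_3 = 60 ≤ 103 < 4469 = q_4, so the answer is 2249/60.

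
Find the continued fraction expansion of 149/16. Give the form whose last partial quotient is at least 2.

149 = 9·16 + 5
16 = 3·5 + 1
5 = 5·1 + 0  (stop)
So 149/16 = [9; 3, 5].

[9; 3, 5]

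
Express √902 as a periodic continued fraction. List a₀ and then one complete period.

[30; 30, 60]

a₀ = ⌊√902⌋ = 30.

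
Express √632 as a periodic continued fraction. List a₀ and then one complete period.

[25; 7, 6, 7, 50]

a₀ = ⌊√632⌋ = 25.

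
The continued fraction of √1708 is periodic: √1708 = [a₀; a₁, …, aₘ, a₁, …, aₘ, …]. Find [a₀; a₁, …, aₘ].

a₀ = ⌊√1708⌋ = 41.
With m₀=0, d₀=1 and mₖ₊₁ = dₖaₖ − mₖ, dₖ₊₁ = (n − mₖ₊₁²)/dₖ, aₖ₊₁ = ⌊(a₀+mₖ₊₁)/dₖ₊₁⌋:
  k=1: m=41, d=27, a=3
  k=2: m=40, d=4, a=20
  k=3: m=40, d=27, a=3
  k=4: m=41, d=1, a=82
d=1 and a=2a₀=82 at k=4, so the next step gives (m, d) = (41, 27) again — its k=1 value — and the period has length 4.

[41; 3, 20, 3, 82]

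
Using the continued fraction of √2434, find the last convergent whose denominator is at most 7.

148/3

√2434 = [49; 2, 1, 48, 1, 2, 98, …] (period length 6).
Convergents:
  p_0/q_0 = 49/1
  p_1/q_1 = 99/2
  p_2/q_2 = 148/3
  p_3/q_3 = 7203/146
q_2 = 3 ≤ 7 < 146 = q_3, so the answer is 148/3.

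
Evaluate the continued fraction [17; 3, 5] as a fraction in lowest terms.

277/16

Using pₖ = aₖpₖ₋₁ + pₖ₋₂ and qₖ = aₖqₖ₋₁ + qₖ₋₂:
  k=0: a=17, p=17, q=1
  k=1: a=3, p=52, q=3
  k=2: a=5, p=277, q=16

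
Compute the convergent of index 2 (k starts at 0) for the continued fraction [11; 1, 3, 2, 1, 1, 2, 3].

47/4

Using pₖ = aₖpₖ₋₁ + pₖ₋₂, qₖ = aₖqₖ₋₁ + qₖ₋₂ (with p₋₁=1, p₋₂=0, q₋₁=0, q₋₂=1):
  k=0: a=11, p=11, q=1
  k=1: a=1, p=12, q=1
  k=2: a=3, p=47, q=4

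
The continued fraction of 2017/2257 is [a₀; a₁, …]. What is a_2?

2017 = 0·2257 + 2017   →  a_0 = 0
2257 = 1·2017 + 240   →  a_1 = 1
2017 = 8·240 + 97   →  a_2 = 8

8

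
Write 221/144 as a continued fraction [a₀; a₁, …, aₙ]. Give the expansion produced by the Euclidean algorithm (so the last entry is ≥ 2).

[1; 1, 1, 6, 1, 2, 3]

221 = 1*144 + 77
144 = 1*77 + 67
77 = 1*67 + 10
67 = 6*10 + 7
10 = 1*7 + 3
7 = 2*3 + 1
3 = 3*1 + 0  (stop)
So 221/144 = [1; 1, 1, 6, 1, 2, 3].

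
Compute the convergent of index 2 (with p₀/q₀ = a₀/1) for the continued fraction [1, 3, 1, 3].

Using pₖ = aₖpₖ₋₁ + pₖ₋₂, qₖ = aₖqₖ₋₁ + qₖ₋₂ (with p₋₁=1, p₋₂=0, q₋₁=0, q₋₂=1):
  k=0: a=1, p=1, q=1
  k=1: a=3, p=4, q=3
  k=2: a=1, p=5, q=4

5/4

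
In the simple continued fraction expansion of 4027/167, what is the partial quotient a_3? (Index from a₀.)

4027 = 24·167 + 19   →  a_0 = 24
167 = 8·19 + 15   →  a_1 = 8
19 = 1·15 + 4   →  a_2 = 1
15 = 3·4 + 3   →  a_3 = 3

3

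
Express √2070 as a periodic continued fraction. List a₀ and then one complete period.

[45; 2, 90]

a₀ = ⌊√2070⌋ = 45.
With m₀=0, d₀=1 and mₖ₊₁ = dₖaₖ − mₖ, dₖ₊₁ = (n − mₖ₊₁²)/dₖ, aₖ₊₁ = ⌊(a₀+mₖ₊₁)/dₖ₊₁⌋:
  k=1: m=45, d=45, a=2
  k=2: m=45, d=1, a=90
d=1 and a=2a₀=90 at k=2, so the next step gives (m, d) = (45, 45) again — its k=1 value — and the period has length 2.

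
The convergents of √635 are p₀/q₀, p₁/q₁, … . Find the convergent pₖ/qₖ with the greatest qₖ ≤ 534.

6325/251

√635 = [25; 5, 50, …] (period length 2).
Convergents:
  p_0/q_0 = 25/1
  p_1/q_1 = 126/5
  p_2/q_2 = 6325/251
  p_3/q_3 = 31751/1260
q_2 = 251 ≤ 534 < 1260 = q_3, so the answer is 6325/251.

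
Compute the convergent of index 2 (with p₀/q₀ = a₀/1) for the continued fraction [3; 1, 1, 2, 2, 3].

7/2

Using pₖ = aₖpₖ₋₁ + pₖ₋₂, qₖ = aₖqₖ₋₁ + qₖ₋₂ (with p₋₁=1, p₋₂=0, q₋₁=0, q₋₂=1):
  k=0: a=3, p=3, q=1
  k=1: a=1, p=4, q=1
  k=2: a=1, p=7, q=2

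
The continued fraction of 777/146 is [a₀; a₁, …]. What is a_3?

777 = 5·146 + 47   →  a_0 = 5
146 = 3·47 + 5   →  a_1 = 3
47 = 9·5 + 2   →  a_2 = 9
5 = 2·2 + 1   →  a_3 = 2

2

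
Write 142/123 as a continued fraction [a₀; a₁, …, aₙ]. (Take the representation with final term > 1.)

[1; 6, 2, 9]

142 = 1·123 + 19
123 = 6·19 + 9
19 = 2·9 + 1
9 = 9·1 + 0  (stop)
So 142/123 = [1; 6, 2, 9].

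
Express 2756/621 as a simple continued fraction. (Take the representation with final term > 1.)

[4; 2, 3, 1, 1, 7, 5]

2756 = 4*621 + 272
621 = 2*272 + 77
272 = 3*77 + 41
77 = 1*41 + 36
41 = 1*36 + 5
36 = 7*5 + 1
5 = 5*1 + 0  (stop)
So 2756/621 = [4; 2, 3, 1, 1, 7, 5].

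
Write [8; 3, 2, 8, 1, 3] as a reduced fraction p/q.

2130/257

Fold from the inside: start with 3/1.
  1 + 1/3 = 4/3
  8 + 3/4 = 35/4
  2 + 4/35 = 74/35
  3 + 35/74 = 257/74
  8 + 74/257 = 2130/257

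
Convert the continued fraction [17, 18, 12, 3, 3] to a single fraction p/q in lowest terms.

37931/2224

Fold from the inside: start with 3/1.
  3 + 1/3 = 10/3
  12 + 3/10 = 123/10
  18 + 10/123 = 2224/123
  17 + 123/2224 = 37931/2224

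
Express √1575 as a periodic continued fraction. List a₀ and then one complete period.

a₀ = ⌊√1575⌋ = 39.
With m₀=0, d₀=1 and mₖ₊₁ = dₖaₖ − mₖ, dₖ₊₁ = (n − mₖ₊₁²)/dₖ, aₖ₊₁ = ⌊(a₀+mₖ₊₁)/dₖ₊₁⌋:
  k=1: m=39, d=54, a=1
  k=2: m=15, d=25, a=2
  k=3: m=35, d=14, a=5
  k=4: m=35, d=25, a=2
  k=5: m=15, d=54, a=1
  k=6: m=39, d=1, a=78
d=1 and a=2a₀=78 at k=6, so the next step gives (m, d) = (39, 54) again — its k=1 value — and the period has length 6.

[39; 1, 2, 5, 2, 1, 78]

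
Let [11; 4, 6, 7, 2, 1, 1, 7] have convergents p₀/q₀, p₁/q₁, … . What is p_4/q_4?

Using pₖ = aₖpₖ₋₁ + pₖ₋₂, qₖ = aₖqₖ₋₁ + qₖ₋₂ (with p₋₁=1, p₋₂=0, q₋₁=0, q₋₂=1):
  k=0: a=11, p=11, q=1
  k=1: a=4, p=45, q=4
  k=2: a=6, p=281, q=25
  k=3: a=7, p=2012, q=179
  k=4: a=2, p=4305, q=383

4305/383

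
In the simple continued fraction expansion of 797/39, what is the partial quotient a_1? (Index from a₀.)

2

797 = 20·39 + 17   →  a_0 = 20
39 = 2·17 + 5   →  a_1 = 2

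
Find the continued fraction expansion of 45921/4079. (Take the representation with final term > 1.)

45921 = 11×4079 + 1052
4079 = 3×1052 + 923
1052 = 1×923 + 129
923 = 7×129 + 20
129 = 6×20 + 9
20 = 2×9 + 2
9 = 4×2 + 1
2 = 2×1 + 0  (stop)
So 45921/4079 = [11; 3, 1, 7, 6, 2, 4, 2].

[11; 3, 1, 7, 6, 2, 4, 2]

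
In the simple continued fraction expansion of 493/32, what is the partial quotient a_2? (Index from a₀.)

493 = 15·32 + 13   →  a_0 = 15
32 = 2·13 + 6   →  a_1 = 2
13 = 2·6 + 1   →  a_2 = 2

2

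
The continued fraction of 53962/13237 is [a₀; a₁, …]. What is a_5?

53962 = 4·13237 + 1014   →  a_0 = 4
13237 = 13·1014 + 55   →  a_1 = 13
1014 = 18·55 + 24   →  a_2 = 18
55 = 2·24 + 7   →  a_3 = 2
24 = 3·7 + 3   →  a_4 = 3
7 = 2·3 + 1   →  a_5 = 2

2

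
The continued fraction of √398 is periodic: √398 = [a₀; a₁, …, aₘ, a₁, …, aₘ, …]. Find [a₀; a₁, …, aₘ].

[19; 1, 18, 1, 38]

a₀ = ⌊√398⌋ = 19.
With m₀=0, d₀=1 and mₖ₊₁ = dₖaₖ − mₖ, dₖ₊₁ = (n − mₖ₊₁²)/dₖ, aₖ₊₁ = ⌊(a₀+mₖ₊₁)/dₖ₊₁⌋:
  k=1: m=19, d=37, a=1
  k=2: m=18, d=2, a=18
  k=3: m=18, d=37, a=1
  k=4: m=19, d=1, a=38
d=1 and a=2a₀=38 at k=4, so the next step gives (m, d) = (19, 37) again — its k=1 value — and the period has length 4.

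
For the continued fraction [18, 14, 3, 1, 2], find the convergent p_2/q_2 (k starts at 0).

777/43

Using pₖ = aₖpₖ₋₁ + pₖ₋₂, qₖ = aₖqₖ₋₁ + qₖ₋₂ (with p₋₁=1, p₋₂=0, q₋₁=0, q₋₂=1):
  k=0: a=18, p=18, q=1
  k=1: a=14, p=253, q=14
  k=2: a=3, p=777, q=43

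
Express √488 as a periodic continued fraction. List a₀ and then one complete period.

a₀ = ⌊√488⌋ = 22.
With m₀=0, d₀=1 and mₖ₊₁ = dₖaₖ − mₖ, dₖ₊₁ = (n − mₖ₊₁²)/dₖ, aₖ₊₁ = ⌊(a₀+mₖ₊₁)/dₖ₊₁⌋:
  k=1: m=22, d=4, a=11
  k=2: m=22, d=1, a=44
d=1 and a=2a₀=44 at k=2, so the next step gives (m, d) = (22, 4) again — its k=1 value — and the period has length 2.

[22; 11, 44]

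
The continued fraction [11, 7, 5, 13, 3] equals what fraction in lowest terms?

16274/1461

Fold from the inside: start with 3/1.
  13 + 1/3 = 40/3
  5 + 3/40 = 203/40
  7 + 40/203 = 1461/203
  11 + 203/1461 = 16274/1461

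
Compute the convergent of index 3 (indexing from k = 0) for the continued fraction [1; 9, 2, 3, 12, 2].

73/66

Using pₖ = aₖpₖ₋₁ + pₖ₋₂, qₖ = aₖqₖ₋₁ + qₖ₋₂ (with p₋₁=1, p₋₂=0, q₋₁=0, q₋₂=1):
  k=0: a=1, p=1, q=1
  k=1: a=9, p=10, q=9
  k=2: a=2, p=21, q=19
  k=3: a=3, p=73, q=66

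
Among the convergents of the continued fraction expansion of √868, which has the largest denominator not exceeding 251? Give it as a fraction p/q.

7336/249

√868 = [29; 2, 6, 19, 2, 19, 6, 2, 58, …] (period length 8).
Convergents:
  p_0/q_0 = 29/1
  p_1/q_1 = 59/2
  p_2/q_2 = 383/13
  p_3/q_3 = 7336/249
  p_4/q_4 = 15055/511
q_3 = 249 ≤ 251 < 511 = q_4, so the answer is 7336/249.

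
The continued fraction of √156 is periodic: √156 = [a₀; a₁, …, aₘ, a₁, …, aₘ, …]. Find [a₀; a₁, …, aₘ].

a₀ = ⌊√156⌋ = 12.
With m₀=0, d₀=1 and mₖ₊₁ = dₖaₖ − mₖ, dₖ₊₁ = (n − mₖ₊₁²)/dₖ, aₖ₊₁ = ⌊(a₀+mₖ₊₁)/dₖ₊₁⌋:
  k=1: m=12, d=12, a=2
  k=2: m=12, d=1, a=24
d=1 and a=2a₀=24 at k=2, so the next step gives (m, d) = (12, 12) again — its k=1 value — and the period has length 2.

[12; 2, 24]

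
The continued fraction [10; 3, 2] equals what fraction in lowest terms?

Fold from the inside: start with 2/1.
  3 + 1/2 = 7/2
  10 + 2/7 = 72/7

72/7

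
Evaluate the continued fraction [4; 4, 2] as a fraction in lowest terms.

38/9

Fold from the inside: start with 2/1.
  4 + 1/2 = 9/2
  4 + 2/9 = 38/9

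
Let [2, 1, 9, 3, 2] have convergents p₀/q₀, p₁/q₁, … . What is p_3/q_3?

90/31

Using pₖ = aₖpₖ₋₁ + pₖ₋₂, qₖ = aₖqₖ₋₁ + qₖ₋₂ (with p₋₁=1, p₋₂=0, q₋₁=0, q₋₂=1):
  k=0: a=2, p=2, q=1
  k=1: a=1, p=3, q=1
  k=2: a=9, p=29, q=10
  k=3: a=3, p=90, q=31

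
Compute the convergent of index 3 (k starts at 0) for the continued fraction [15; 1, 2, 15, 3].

721/46

Using pₖ = aₖpₖ₋₁ + pₖ₋₂, qₖ = aₖqₖ₋₁ + qₖ₋₂ (with p₋₁=1, p₋₂=0, q₋₁=0, q₋₂=1):
  k=0: a=15, p=15, q=1
  k=1: a=1, p=16, q=1
  k=2: a=2, p=47, q=3
  k=3: a=15, p=721, q=46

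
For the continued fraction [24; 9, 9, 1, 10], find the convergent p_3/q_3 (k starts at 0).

2194/91

Using pₖ = aₖpₖ₋₁ + pₖ₋₂, qₖ = aₖqₖ₋₁ + qₖ₋₂ (with p₋₁=1, p₋₂=0, q₋₁=0, q₋₂=1):
  k=0: a=24, p=24, q=1
  k=1: a=9, p=217, q=9
  k=2: a=9, p=1977, q=82
  k=3: a=1, p=2194, q=91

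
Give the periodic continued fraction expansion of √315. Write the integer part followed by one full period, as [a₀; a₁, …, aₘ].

a₀ = ⌊√315⌋ = 17.
With m₀=0, d₀=1 and mₖ₊₁ = dₖaₖ − mₖ, dₖ₊₁ = (n − mₖ₊₁²)/dₖ, aₖ₊₁ = ⌊(a₀+mₖ₊₁)/dₖ₊₁⌋:
  k=1: m=17, d=26, a=1
  k=2: m=9, d=9, a=2
  k=3: m=9, d=26, a=1
  k=4: m=17, d=1, a=34
d=1 and a=2a₀=34 at k=4, so the next step gives (m, d) = (17, 26) again — its k=1 value — and the period has length 4.

[17; 1, 2, 1, 34]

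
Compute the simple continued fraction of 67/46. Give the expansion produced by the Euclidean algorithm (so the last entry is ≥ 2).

67 = 1×46 + 21
46 = 2×21 + 4
21 = 5×4 + 1
4 = 4×1 + 0  (stop)
So 67/46 = [1; 2, 5, 4].

[1; 2, 5, 4]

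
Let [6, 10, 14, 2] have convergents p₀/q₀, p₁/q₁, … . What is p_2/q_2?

Using pₖ = aₖpₖ₋₁ + pₖ₋₂, qₖ = aₖqₖ₋₁ + qₖ₋₂ (with p₋₁=1, p₋₂=0, q₋₁=0, q₋₂=1):
  k=0: a=6, p=6, q=1
  k=1: a=10, p=61, q=10
  k=2: a=14, p=860, q=141

860/141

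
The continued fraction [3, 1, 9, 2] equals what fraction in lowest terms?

Fold from the inside: start with 2/1.
  9 + 1/2 = 19/2
  1 + 2/19 = 21/19
  3 + 19/21 = 82/21

82/21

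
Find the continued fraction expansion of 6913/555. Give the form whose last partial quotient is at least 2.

6913 = 12*555 + 253
555 = 2*253 + 49
253 = 5*49 + 8
49 = 6*8 + 1
8 = 8*1 + 0  (stop)
So 6913/555 = [12; 2, 5, 6, 8].

[12; 2, 5, 6, 8]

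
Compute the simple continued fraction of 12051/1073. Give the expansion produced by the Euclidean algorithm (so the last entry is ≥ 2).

[11; 4, 3, 16, 5]

12051 = 11*1073 + 248
1073 = 4*248 + 81
248 = 3*81 + 5
81 = 16*5 + 1
5 = 5*1 + 0  (stop)
So 12051/1073 = [11; 4, 3, 16, 5].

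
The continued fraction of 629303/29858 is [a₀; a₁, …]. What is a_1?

629303 = 21·29858 + 2285   →  a_0 = 21
29858 = 13·2285 + 153   →  a_1 = 13

13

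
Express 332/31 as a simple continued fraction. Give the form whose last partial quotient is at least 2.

332 = 10·31 + 22
31 = 1·22 + 9
22 = 2·9 + 4
9 = 2·4 + 1
4 = 4·1 + 0  (stop)
So 332/31 = [10; 1, 2, 2, 4].

[10; 1, 2, 2, 4]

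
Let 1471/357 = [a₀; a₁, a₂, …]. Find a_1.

8

1471 = 4·357 + 43   →  a_0 = 4
357 = 8·43 + 13   →  a_1 = 8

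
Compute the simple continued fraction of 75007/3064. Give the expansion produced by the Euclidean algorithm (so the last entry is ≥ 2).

[24; 2, 12, 17, 2, 3]

75007 = 24×3064 + 1471
3064 = 2×1471 + 122
1471 = 12×122 + 7
122 = 17×7 + 3
7 = 2×3 + 1
3 = 3×1 + 0  (stop)
So 75007/3064 = [24; 2, 12, 17, 2, 3].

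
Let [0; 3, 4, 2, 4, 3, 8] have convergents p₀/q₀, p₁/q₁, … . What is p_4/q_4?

40/129

Using pₖ = aₖpₖ₋₁ + pₖ₋₂, qₖ = aₖqₖ₋₁ + qₖ₋₂ (with p₋₁=1, p₋₂=0, q₋₁=0, q₋₂=1):
  k=0: a=0, p=0, q=1
  k=1: a=3, p=1, q=3
  k=2: a=4, p=4, q=13
  k=3: a=2, p=9, q=29
  k=4: a=4, p=40, q=129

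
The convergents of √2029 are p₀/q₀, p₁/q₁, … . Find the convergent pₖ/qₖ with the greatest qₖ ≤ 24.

√2029 = [45; 22, 1, 1, 22, 90, …] (period length 5).
Convergents:
  p_0/q_0 = 45/1
  p_1/q_1 = 991/22
  p_2/q_2 = 1036/23
  p_3/q_3 = 2027/45
q_2 = 23 ≤ 24 < 45 = q_3, so the answer is 1036/23.

1036/23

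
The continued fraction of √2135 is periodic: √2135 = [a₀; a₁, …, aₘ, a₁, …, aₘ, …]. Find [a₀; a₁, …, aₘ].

a₀ = ⌊√2135⌋ = 46.
With m₀=0, d₀=1 and mₖ₊₁ = dₖaₖ − mₖ, dₖ₊₁ = (n − mₖ₊₁²)/dₖ, aₖ₊₁ = ⌊(a₀+mₖ₊₁)/dₖ₊₁⌋:
  k=1: m=46, d=19, a=4
  k=2: m=30, d=65, a=1
  k=3: m=35, d=14, a=5
  k=4: m=35, d=65, a=1
  k=5: m=30, d=19, a=4
  k=6: m=46, d=1, a=92
d=1 and a=2a₀=92 at k=6, so the next step gives (m, d) = (46, 19) again — its k=1 value — and the period has length 6.

[46; 4, 1, 5, 1, 4, 92]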